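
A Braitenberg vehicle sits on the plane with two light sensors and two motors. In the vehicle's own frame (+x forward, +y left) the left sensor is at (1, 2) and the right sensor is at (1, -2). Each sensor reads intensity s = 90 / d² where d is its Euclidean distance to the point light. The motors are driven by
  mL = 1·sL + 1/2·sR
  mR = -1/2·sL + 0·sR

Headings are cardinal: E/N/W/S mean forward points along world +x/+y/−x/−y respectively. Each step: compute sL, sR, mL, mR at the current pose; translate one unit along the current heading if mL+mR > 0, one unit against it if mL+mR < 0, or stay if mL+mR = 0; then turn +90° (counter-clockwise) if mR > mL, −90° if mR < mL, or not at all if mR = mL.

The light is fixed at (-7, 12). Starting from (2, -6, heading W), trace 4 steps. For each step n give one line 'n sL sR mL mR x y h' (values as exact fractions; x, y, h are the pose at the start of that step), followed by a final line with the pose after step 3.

0 45/232 9/32 621/1856 -45/464 2 -6 W
1 18/65 90/389 9927/25285 -9/65 1 -6 N
2 5/17 45/221 175/442 -5/34 1 -5 E
3 18/89 90/373 10719/33197 -9/89 2 -5 S
final 2 -6 W

n=0: pose=(2,-6,W); sL=45/232, sR=9/32; mL=621/1856, mR=-45/464; mL+mR=441/1856 → advance +1; mR−mL=-801/1856 → turn -1·90°
n=1: pose=(1,-6,N); sL=18/65, sR=90/389; mL=9927/25285, mR=-9/65; mL+mR=6426/25285 → advance +1; mR−mL=-13428/25285 → turn -1·90°
n=2: pose=(1,-5,E); sL=5/17, sR=45/221; mL=175/442, mR=-5/34; mL+mR=55/221 → advance +1; mR−mL=-120/221 → turn -1·90°
n=3: pose=(2,-5,S); sL=18/89, sR=90/373; mL=10719/33197, mR=-9/89; mL+mR=7362/33197 → advance +1; mR−mL=-14076/33197 → turn -1·90°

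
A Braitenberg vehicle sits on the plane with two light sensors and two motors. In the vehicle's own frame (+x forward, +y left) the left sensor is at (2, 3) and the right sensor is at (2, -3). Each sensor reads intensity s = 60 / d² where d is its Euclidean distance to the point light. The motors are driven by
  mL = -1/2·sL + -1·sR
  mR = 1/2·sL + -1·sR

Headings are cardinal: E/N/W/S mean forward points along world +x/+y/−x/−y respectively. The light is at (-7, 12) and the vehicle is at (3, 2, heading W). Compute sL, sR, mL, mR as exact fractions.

60/233 60/113 -17370/26329 -10590/26329

left sensor world pos  = (1, -1); dL² = 233
right sensor world pos = (1, 5); dR² = 113
sL = 60/233 = 60/233
sR = 60/113 = 60/113
mL = -1/2·sL + -1·sR = -17370/26329
mR = 1/2·sL + -1·sR = -10590/26329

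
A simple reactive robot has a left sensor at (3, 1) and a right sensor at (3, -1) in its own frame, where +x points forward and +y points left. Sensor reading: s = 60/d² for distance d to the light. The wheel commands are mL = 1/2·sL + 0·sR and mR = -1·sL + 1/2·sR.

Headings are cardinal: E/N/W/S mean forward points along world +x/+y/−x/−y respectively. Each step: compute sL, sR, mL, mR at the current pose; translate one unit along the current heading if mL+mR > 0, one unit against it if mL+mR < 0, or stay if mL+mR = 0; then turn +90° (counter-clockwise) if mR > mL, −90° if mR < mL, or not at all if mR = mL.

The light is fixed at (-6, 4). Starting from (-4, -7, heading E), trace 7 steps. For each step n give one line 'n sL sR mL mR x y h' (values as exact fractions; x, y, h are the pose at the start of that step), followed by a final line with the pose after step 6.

n=0: pose=(-4,-7,E); sL=12/25, sR=60/169; mL=6/25, mR=-1278/4225; mL+mR=-264/4225 → advance -1; mR−mL=-2292/4225 → turn -1·90°
n=1: pose=(-5,-7,S); sL=3/10, sR=15/49; mL=3/20, mR=-36/245; mL+mR=3/980 → advance +1; mR−mL=-291/980 → turn -1·90°
n=2: pose=(-5,-8,W); sL=60/173, sR=12/25; mL=30/173, mR=-462/4325; mL+mR=288/4325 → advance +1; mR−mL=-1212/4325 → turn -1·90°
n=3: pose=(-6,-8,N); sL=30/41, sR=30/41; mL=15/41, mR=-15/41; mL+mR=0 → advance +0; mR−mL=-30/41 → turn -1·90°
n=4: pose=(-6,-8,E); sL=6/13, sR=30/89; mL=3/13, mR=-339/1157; mL+mR=-72/1157 → advance -1; mR−mL=-606/1157 → turn -1·90°
n=5: pose=(-7,-8,S); sL=4/15, sR=60/229; mL=2/15, mR=-466/3435; mL+mR=-8/3435 → advance -1; mR−mL=-308/1145 → turn -1·90°
n=6: pose=(-7,-7,W); sL=3/8, sR=15/29; mL=3/16, mR=-27/232; mL+mR=33/464 → advance +1; mR−mL=-141/464 → turn -1·90°

0 12/25 60/169 6/25 -1278/4225 -4 -7 E
1 3/10 15/49 3/20 -36/245 -5 -7 S
2 60/173 12/25 30/173 -462/4325 -5 -8 W
3 30/41 30/41 15/41 -15/41 -6 -8 N
4 6/13 30/89 3/13 -339/1157 -6 -8 E
5 4/15 60/229 2/15 -466/3435 -7 -8 S
6 3/8 15/29 3/16 -27/232 -7 -7 W
final -8 -7 N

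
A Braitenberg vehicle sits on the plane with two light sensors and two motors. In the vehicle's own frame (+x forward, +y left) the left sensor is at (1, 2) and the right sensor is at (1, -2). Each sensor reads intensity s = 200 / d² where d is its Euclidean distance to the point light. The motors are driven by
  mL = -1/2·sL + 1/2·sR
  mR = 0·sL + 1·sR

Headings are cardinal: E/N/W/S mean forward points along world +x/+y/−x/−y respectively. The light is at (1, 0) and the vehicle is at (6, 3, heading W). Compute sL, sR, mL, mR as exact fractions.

200/17 200/41 -2400/697 200/41

left sensor world pos  = (5, 1); dL² = 17
right sensor world pos = (5, 5); dR² = 41
sL = 200/17 = 200/17
sR = 200/41 = 200/41
mL = -1/2·sL + 1/2·sR = -2400/697
mR = 0·sL + 1·sR = 200/41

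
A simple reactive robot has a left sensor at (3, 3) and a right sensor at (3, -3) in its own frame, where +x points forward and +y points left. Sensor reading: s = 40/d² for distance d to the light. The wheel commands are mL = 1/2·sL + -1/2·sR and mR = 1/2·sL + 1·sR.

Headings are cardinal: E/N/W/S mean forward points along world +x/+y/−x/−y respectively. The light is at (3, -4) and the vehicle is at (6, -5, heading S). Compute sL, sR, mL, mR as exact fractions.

10/13 5/2 -45/52 75/26

left sensor world pos  = (9, -8); dL² = 52
right sensor world pos = (3, -8); dR² = 16
sL = 40/52 = 10/13
sR = 40/16 = 5/2
mL = 1/2·sL + -1/2·sR = -45/52
mR = 1/2·sL + 1·sR = 75/26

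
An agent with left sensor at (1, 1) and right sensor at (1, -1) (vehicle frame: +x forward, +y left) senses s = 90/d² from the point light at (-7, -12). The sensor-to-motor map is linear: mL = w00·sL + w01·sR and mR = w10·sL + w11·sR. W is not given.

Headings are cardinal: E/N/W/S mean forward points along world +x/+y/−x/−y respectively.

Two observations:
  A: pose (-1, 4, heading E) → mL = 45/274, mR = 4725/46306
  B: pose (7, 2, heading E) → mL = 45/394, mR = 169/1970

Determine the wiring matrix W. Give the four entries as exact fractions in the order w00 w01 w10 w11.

0 1/2 1 -1/2

obs A: pose=(-1,4,E) → sL=45/169, sR=45/137, mL=45/274, mR=4725/46306
obs B: pose=(7,2,E) → sL=1/5, sR=45/197, mL=45/394, mR=169/1970
sensor matrix S = [[45/169, 45/137], [1/5, 45/197]]; det S = -22212/4561141
solve [mL_A; mL_B] = S·[w00; w01] and [mR_A; mR_B] = S·[w10; w11]:
  w00 = 0, w01 = 1/2, w10 = 1, w11 = -1/2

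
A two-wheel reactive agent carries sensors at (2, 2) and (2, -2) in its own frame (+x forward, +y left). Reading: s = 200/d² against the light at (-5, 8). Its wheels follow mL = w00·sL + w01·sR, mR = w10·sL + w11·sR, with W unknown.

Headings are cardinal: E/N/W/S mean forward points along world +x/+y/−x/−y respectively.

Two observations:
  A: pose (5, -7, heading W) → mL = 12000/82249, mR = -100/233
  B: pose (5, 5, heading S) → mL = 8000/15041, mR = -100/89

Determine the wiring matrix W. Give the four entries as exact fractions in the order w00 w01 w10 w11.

-1/2 1/2 0 -1/2

obs A: pose=(5,-7,W) → sL=200/353, sR=200/233, mL=12000/82249, mR=-100/233
obs B: pose=(5,5,S) → sL=200/169, sR=200/89, mL=8000/15041, mR=-100/89
sensor matrix S = [[200/353, 200/233], [200/169, 200/89]]; det S = 318400000/1237107209
solve [mL_A; mL_B] = S·[w00; w01] and [mR_A; mR_B] = S·[w10; w11]:
  w00 = -1/2, w01 = 1/2, w10 = 0, w11 = -1/2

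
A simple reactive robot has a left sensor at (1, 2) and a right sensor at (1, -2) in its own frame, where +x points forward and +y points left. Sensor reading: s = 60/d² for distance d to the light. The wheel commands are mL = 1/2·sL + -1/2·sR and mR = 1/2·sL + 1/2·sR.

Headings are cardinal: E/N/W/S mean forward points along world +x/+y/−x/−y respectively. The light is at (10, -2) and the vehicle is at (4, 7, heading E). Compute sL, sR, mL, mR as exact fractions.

left sensor world pos  = (5, 9); dL² = 146
right sensor world pos = (5, 5); dR² = 74
sL = 60/146 = 30/73
sR = 60/74 = 30/37
mL = 1/2·sL + -1/2·sR = -540/2701
mR = 1/2·sL + 1/2·sR = 1650/2701

30/73 30/37 -540/2701 1650/2701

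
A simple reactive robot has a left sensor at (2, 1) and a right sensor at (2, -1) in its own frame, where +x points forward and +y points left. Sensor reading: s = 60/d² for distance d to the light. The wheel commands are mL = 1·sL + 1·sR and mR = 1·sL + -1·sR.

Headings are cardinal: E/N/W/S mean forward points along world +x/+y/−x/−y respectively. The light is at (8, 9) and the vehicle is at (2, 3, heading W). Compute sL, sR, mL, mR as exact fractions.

left sensor world pos  = (0, 2); dL² = 113
right sensor world pos = (0, 4); dR² = 89
sL = 60/113 = 60/113
sR = 60/89 = 60/89
mL = 1·sL + 1·sR = 12120/10057
mR = 1·sL + -1·sR = -1440/10057

60/113 60/89 12120/10057 -1440/10057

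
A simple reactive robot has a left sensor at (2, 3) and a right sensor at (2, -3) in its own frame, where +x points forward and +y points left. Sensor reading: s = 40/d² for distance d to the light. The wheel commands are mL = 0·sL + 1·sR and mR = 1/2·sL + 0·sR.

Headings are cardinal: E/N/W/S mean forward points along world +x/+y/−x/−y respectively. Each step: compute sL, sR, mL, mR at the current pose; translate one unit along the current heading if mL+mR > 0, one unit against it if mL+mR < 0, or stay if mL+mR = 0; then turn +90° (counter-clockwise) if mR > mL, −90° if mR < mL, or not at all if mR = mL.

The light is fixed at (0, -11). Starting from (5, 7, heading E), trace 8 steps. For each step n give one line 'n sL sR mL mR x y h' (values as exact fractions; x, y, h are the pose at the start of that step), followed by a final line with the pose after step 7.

n=0: pose=(5,7,E); sL=4/49, sR=20/137; mL=20/137, mR=2/49; mL+mR=1254/6713 → advance +1; mR−mL=-706/6713 → turn -1·90°
n=1: pose=(6,7,S); sL=40/337, sR=8/53; mL=8/53, mR=20/337; mL+mR=3756/17861 → advance +1; mR−mL=-1636/17861 → turn -1·90°
n=2: pose=(6,6,W); sL=10/53, sR=5/52; mL=5/52, mR=5/53; mL+mR=525/2756 → advance +1; mR−mL=-5/2756 → turn -1·90°
n=3: pose=(5,6,N); sL=8/73, sR=8/85; mL=8/85, mR=4/73; mL+mR=924/6205 → advance +1; mR−mL=-244/6205 → turn -1·90°
n=4: pose=(5,7,E); sL=4/49, sR=20/137; mL=20/137, mR=2/49; mL+mR=1254/6713 → advance +1; mR−mL=-706/6713 → turn -1·90°
n=5: pose=(6,7,S); sL=40/337, sR=8/53; mL=8/53, mR=20/337; mL+mR=3756/17861 → advance +1; mR−mL=-1636/17861 → turn -1·90°
n=6: pose=(6,6,W); sL=10/53, sR=5/52; mL=5/52, mR=5/53; mL+mR=525/2756 → advance +1; mR−mL=-5/2756 → turn -1·90°
n=7: pose=(5,6,N); sL=8/73, sR=8/85; mL=8/85, mR=4/73; mL+mR=924/6205 → advance +1; mR−mL=-244/6205 → turn -1·90°

0 4/49 20/137 20/137 2/49 5 7 E
1 40/337 8/53 8/53 20/337 6 7 S
2 10/53 5/52 5/52 5/53 6 6 W
3 8/73 8/85 8/85 4/73 5 6 N
4 4/49 20/137 20/137 2/49 5 7 E
5 40/337 8/53 8/53 20/337 6 7 S
6 10/53 5/52 5/52 5/53 6 6 W
7 8/73 8/85 8/85 4/73 5 6 N
final 5 7 E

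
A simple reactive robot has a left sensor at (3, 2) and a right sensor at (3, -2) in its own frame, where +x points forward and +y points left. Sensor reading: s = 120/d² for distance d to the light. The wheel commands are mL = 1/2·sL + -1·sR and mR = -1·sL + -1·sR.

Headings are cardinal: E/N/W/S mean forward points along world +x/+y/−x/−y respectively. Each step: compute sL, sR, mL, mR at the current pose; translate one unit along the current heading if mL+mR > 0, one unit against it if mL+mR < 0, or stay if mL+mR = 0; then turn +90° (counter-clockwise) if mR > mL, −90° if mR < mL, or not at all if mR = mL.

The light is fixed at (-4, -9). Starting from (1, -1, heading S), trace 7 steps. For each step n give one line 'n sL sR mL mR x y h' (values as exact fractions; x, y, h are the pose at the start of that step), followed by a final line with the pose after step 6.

0 60/37 60/17 -1710/629 -3240/629 1 -1 S
1 120/53 24/25 228/1325 -4272/1325 1 0 W
2 3/4 15/26 -21/104 -69/52 2 0 N
3 120/181 40/39 -4900/7059 -11920/7059 2 -1 E
4 60/37 60/17 -1710/629 -3240/629 1 -1 S
5 120/53 24/25 228/1325 -4272/1325 1 0 W
6 3/4 15/26 -21/104 -69/52 2 0 N
final 2 -1 E

n=0: pose=(1,-1,S); sL=60/37, sR=60/17; mL=-1710/629, mR=-3240/629; mL+mR=-4950/629 → advance -1; mR−mL=-90/37 → turn -1·90°
n=1: pose=(1,0,W); sL=120/53, sR=24/25; mL=228/1325, mR=-4272/1325; mL+mR=-4044/1325 → advance -1; mR−mL=-180/53 → turn -1·90°
n=2: pose=(2,0,N); sL=3/4, sR=15/26; mL=-21/104, mR=-69/52; mL+mR=-159/104 → advance -1; mR−mL=-9/8 → turn -1·90°
n=3: pose=(2,-1,E); sL=120/181, sR=40/39; mL=-4900/7059, mR=-11920/7059; mL+mR=-16820/7059 → advance -1; mR−mL=-180/181 → turn -1·90°
n=4: pose=(1,-1,S); sL=60/37, sR=60/17; mL=-1710/629, mR=-3240/629; mL+mR=-4950/629 → advance -1; mR−mL=-90/37 → turn -1·90°
n=5: pose=(1,0,W); sL=120/53, sR=24/25; mL=228/1325, mR=-4272/1325; mL+mR=-4044/1325 → advance -1; mR−mL=-180/53 → turn -1·90°
n=6: pose=(2,0,N); sL=3/4, sR=15/26; mL=-21/104, mR=-69/52; mL+mR=-159/104 → advance -1; mR−mL=-9/8 → turn -1·90°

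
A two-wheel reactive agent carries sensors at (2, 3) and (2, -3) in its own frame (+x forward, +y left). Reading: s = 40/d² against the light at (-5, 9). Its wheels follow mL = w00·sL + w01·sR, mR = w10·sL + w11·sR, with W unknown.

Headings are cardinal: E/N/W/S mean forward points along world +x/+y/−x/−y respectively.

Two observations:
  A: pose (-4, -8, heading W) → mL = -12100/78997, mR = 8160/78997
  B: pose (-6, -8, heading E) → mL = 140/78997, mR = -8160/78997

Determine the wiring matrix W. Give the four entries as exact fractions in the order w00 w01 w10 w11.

1/2 -1 -1 1

obs A: pose=(-4,-8,W) → sL=40/401, sR=40/197, mL=-12100/78997, mR=8160/78997
obs B: pose=(-6,-8,E) → sL=40/197, sR=40/401, mL=140/78997, mR=-8160/78997
sensor matrix S = [[40/401, 40/197], [40/197, 40/401]]; det S = -195187200/6240526009
solve [mL_A; mL_B] = S·[w00; w01] and [mR_A; mR_B] = S·[w10; w11]:
  w00 = 1/2, w01 = -1, w10 = -1, w11 = 1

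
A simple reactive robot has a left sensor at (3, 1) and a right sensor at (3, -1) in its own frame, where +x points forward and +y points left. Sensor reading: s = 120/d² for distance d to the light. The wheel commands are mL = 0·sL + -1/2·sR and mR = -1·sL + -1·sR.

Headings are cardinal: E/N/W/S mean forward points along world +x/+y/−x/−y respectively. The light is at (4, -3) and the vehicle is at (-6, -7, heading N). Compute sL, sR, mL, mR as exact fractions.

60/61 60/41 -30/41 -6120/2501

left sensor world pos  = (-7, -4); dL² = 122
right sensor world pos = (-5, -4); dR² = 82
sL = 120/122 = 60/61
sR = 120/82 = 60/41
mL = 0·sL + -1/2·sR = -30/41
mR = -1·sL + -1·sR = -6120/2501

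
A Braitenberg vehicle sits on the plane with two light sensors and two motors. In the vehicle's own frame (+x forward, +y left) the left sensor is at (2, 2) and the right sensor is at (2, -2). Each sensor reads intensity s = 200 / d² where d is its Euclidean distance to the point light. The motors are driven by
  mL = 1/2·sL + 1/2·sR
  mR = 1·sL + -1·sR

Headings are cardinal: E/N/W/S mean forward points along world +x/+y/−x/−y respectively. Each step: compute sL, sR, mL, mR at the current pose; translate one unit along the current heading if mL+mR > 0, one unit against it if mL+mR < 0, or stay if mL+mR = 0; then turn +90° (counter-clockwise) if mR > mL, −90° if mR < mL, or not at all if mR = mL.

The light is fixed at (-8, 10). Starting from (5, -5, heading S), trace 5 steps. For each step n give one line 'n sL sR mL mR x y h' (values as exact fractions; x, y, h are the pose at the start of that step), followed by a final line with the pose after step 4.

n=0: pose=(5,-5,S); sL=100/257, sR=20/41; mL=4620/10537, mR=-1040/10537; mL+mR=3580/10537 → advance +1; mR−mL=-5660/10537 → turn -1·90°
n=1: pose=(5,-6,W); sL=40/89, sR=200/317; mL=15240/28213, mR=-5120/28213; mL+mR=10120/28213 → advance +1; mR−mL=-20360/28213 → turn -1·90°
n=2: pose=(4,-6,N); sL=25/37, sR=25/49; mL=1075/1813, mR=300/1813; mL+mR=1375/1813 → advance +1; mR−mL=-775/1813 → turn -1·90°
n=3: pose=(4,-5,E); sL=40/73, sR=40/97; mL=3400/7081, mR=960/7081; mL+mR=4360/7081 → advance +1; mR−mL=-2440/7081 → turn -1·90°
n=4: pose=(5,-5,S); sL=100/257, sR=20/41; mL=4620/10537, mR=-1040/10537; mL+mR=3580/10537 → advance +1; mR−mL=-5660/10537 → turn -1·90°

0 100/257 20/41 4620/10537 -1040/10537 5 -5 S
1 40/89 200/317 15240/28213 -5120/28213 5 -6 W
2 25/37 25/49 1075/1813 300/1813 4 -6 N
3 40/73 40/97 3400/7081 960/7081 4 -5 E
4 100/257 20/41 4620/10537 -1040/10537 5 -5 S
final 5 -6 W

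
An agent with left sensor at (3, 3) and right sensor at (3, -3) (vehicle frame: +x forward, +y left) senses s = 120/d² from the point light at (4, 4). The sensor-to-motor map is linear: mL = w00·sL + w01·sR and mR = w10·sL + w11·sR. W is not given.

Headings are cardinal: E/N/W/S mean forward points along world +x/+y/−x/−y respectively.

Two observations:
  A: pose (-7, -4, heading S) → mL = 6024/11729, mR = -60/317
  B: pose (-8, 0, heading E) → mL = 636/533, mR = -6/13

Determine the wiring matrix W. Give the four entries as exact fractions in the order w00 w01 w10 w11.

obs A: pose=(-7,-4,S) → sL=24/37, sR=120/317, mL=6024/11729, mR=-60/317
obs B: pose=(-8,0,E) → sL=60/41, sR=12/13, mL=636/533, mR=-6/13
sensor matrix S = [[24/37, 120/317], [60/41, 12/13]]; det S = 279936/6251557
solve [mL_A; mL_B] = S·[w00; w01] and [mR_A; mR_B] = S·[w10; w11]:
  w00 = 1/2, w01 = 1/2, w10 = 0, w11 = -1/2

1/2 1/2 0 -1/2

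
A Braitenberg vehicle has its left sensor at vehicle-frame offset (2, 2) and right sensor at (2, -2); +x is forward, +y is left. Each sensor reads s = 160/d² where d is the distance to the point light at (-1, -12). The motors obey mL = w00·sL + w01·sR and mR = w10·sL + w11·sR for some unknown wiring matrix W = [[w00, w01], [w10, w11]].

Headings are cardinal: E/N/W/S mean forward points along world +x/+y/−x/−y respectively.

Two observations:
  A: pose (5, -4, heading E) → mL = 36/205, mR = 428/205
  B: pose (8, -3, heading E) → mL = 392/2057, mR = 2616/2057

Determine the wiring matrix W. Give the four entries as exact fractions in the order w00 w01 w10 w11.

obs A: pose=(5,-4,E) → sL=40/41, sR=8/5, mL=36/205, mR=428/205
obs B: pose=(8,-3,E) → sL=80/121, sR=16/17, mL=392/2057, mR=2616/2057
sensor matrix S = [[40/41, 8/5], [80/121, 16/17]]; det S = -11776/84337
solve [mL_A; mL_B] = S·[w00; w01] and [mR_A; mR_B] = S·[w10; w11]:
  w00 = 1, w01 = -1/2, w10 = 1/2, w11 = 1

1 -1/2 1/2 1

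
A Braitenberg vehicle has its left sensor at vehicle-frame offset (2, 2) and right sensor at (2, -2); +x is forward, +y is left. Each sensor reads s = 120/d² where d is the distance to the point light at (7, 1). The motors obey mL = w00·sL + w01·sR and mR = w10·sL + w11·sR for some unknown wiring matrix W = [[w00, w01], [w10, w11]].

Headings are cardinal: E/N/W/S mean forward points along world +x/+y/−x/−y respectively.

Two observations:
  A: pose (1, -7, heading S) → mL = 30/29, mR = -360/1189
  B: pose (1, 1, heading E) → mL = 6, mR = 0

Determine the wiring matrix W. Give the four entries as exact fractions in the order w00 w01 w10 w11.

1 0 -1 1

obs A: pose=(1,-7,S) → sL=30/29, sR=30/41, mL=30/29, mR=-360/1189
obs B: pose=(1,1,E) → sL=6, sR=6, mL=6, mR=0
sensor matrix S = [[30/29, 30/41], [6, 6]]; det S = 2160/1189
solve [mL_A; mL_B] = S·[w00; w01] and [mR_A; mR_B] = S·[w10; w11]:
  w00 = 1, w01 = 0, w10 = -1, w11 = 1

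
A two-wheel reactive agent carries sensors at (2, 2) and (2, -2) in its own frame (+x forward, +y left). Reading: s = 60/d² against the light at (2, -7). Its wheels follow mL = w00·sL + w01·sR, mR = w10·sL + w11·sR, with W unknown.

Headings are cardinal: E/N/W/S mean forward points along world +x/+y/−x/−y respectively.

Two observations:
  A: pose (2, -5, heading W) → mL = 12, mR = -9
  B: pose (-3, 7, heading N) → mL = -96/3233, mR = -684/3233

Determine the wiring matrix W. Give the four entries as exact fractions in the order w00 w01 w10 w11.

obs A: pose=(2,-5,W) → sL=15, sR=3, mL=12, mR=-9
obs B: pose=(-3,7,N) → sL=12/61, sR=12/53, mL=-96/3233, mR=-684/3233
sensor matrix S = [[15, 3], [12/61, 12/53]]; det S = 9072/3233
solve [mL_A; mL_B] = S·[w00; w01] and [mR_A; mR_B] = S·[w10; w11]:
  w00 = 1, w01 = -1, w10 = -1/2, w11 = -1/2

1 -1 -1/2 -1/2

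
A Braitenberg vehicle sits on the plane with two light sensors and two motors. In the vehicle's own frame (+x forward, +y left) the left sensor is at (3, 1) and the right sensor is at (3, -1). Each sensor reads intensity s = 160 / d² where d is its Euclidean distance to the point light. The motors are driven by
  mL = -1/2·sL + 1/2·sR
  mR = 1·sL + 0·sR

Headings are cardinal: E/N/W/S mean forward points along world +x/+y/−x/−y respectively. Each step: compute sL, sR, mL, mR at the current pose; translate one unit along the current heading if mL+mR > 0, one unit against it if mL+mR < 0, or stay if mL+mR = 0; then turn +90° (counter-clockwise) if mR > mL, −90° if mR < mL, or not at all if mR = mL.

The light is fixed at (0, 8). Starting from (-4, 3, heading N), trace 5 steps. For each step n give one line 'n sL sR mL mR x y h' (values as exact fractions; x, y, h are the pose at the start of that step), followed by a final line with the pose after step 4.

0 160/29 160/13 1280/377 160/29 -4 3 N
1 80/37 80/29 320/1073 80/37 -4 4 W
2 32/13 32/17 -64/221 32/13 -5 4 S
3 8 4 -2 8 -5 3 E
4 160/29 160/13 1280/377 160/29 -4 3 N
final -4 4 W

n=0: pose=(-4,3,N); sL=160/29, sR=160/13; mL=1280/377, mR=160/29; mL+mR=3360/377 → advance +1; mR−mL=800/377 → turn +1·90°
n=1: pose=(-4,4,W); sL=80/37, sR=80/29; mL=320/1073, mR=80/37; mL+mR=2640/1073 → advance +1; mR−mL=2000/1073 → turn +1·90°
n=2: pose=(-5,4,S); sL=32/13, sR=32/17; mL=-64/221, mR=32/13; mL+mR=480/221 → advance +1; mR−mL=608/221 → turn +1·90°
n=3: pose=(-5,3,E); sL=8, sR=4; mL=-2, mR=8; mL+mR=6 → advance +1; mR−mL=10 → turn +1·90°
n=4: pose=(-4,3,N); sL=160/29, sR=160/13; mL=1280/377, mR=160/29; mL+mR=3360/377 → advance +1; mR−mL=800/377 → turn +1·90°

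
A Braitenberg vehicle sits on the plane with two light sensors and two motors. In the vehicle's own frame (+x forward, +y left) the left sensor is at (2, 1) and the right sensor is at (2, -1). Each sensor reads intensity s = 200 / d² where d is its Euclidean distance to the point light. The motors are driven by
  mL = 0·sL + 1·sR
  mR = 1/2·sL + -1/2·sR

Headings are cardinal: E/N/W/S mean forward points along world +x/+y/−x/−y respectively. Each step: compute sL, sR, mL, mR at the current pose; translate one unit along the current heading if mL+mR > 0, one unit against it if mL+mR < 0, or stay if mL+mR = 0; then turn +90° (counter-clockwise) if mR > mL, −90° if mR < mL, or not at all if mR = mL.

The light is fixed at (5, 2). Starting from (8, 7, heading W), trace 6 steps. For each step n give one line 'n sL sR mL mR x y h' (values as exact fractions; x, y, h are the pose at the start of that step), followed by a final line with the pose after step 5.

0 200/17 200/37 200/37 2000/629 8 7 W
1 4 100/29 100/29 8/29 7 7 N
2 40/13 200/41 200/41 -480/533 7 8 E
3 25/4 10 10 -15/8 8 8 S
4 200/17 200/37 200/37 2000/629 8 7 W
5 4 100/29 100/29 8/29 7 7 N
final 7 8 E

n=0: pose=(8,7,W); sL=200/17, sR=200/37; mL=200/37, mR=2000/629; mL+mR=5400/629 → advance +1; mR−mL=-1400/629 → turn -1·90°
n=1: pose=(7,7,N); sL=4, sR=100/29; mL=100/29, mR=8/29; mL+mR=108/29 → advance +1; mR−mL=-92/29 → turn -1·90°
n=2: pose=(7,8,E); sL=40/13, sR=200/41; mL=200/41, mR=-480/533; mL+mR=2120/533 → advance +1; mR−mL=-3080/533 → turn -1·90°
n=3: pose=(8,8,S); sL=25/4, sR=10; mL=10, mR=-15/8; mL+mR=65/8 → advance +1; mR−mL=-95/8 → turn -1·90°
n=4: pose=(8,7,W); sL=200/17, sR=200/37; mL=200/37, mR=2000/629; mL+mR=5400/629 → advance +1; mR−mL=-1400/629 → turn -1·90°
n=5: pose=(7,7,N); sL=4, sR=100/29; mL=100/29, mR=8/29; mL+mR=108/29 → advance +1; mR−mL=-92/29 → turn -1·90°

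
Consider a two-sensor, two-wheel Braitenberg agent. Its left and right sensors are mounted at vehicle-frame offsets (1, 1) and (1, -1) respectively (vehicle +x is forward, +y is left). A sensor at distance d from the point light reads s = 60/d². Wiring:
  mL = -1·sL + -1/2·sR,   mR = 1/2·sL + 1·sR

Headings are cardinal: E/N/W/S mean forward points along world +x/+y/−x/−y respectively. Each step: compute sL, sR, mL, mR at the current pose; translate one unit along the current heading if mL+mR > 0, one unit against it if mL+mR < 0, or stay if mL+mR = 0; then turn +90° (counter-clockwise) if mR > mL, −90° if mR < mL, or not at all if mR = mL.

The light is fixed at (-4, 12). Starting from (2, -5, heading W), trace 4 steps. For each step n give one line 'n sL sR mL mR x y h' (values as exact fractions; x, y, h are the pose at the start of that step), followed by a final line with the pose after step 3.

0 60/349 60/281 -27330/98069 29370/98069 2 -5 W
1 1/6 3/17 -13/51 53/204 1 -5 S
2 12/65 60/397 -6714/25805 6282/25805 1 -6 E
3 30/149 30/157 -6945/23393 6825/23393 0 -6 N
final 0 -7 W

n=0: pose=(2,-5,W); sL=60/349, sR=60/281; mL=-27330/98069, mR=29370/98069; mL+mR=2040/98069 → advance +1; mR−mL=56700/98069 → turn +1·90°
n=1: pose=(1,-5,S); sL=1/6, sR=3/17; mL=-13/51, mR=53/204; mL+mR=1/204 → advance +1; mR−mL=35/68 → turn +1·90°
n=2: pose=(1,-6,E); sL=12/65, sR=60/397; mL=-6714/25805, mR=6282/25805; mL+mR=-432/25805 → advance -1; mR−mL=12996/25805 → turn +1·90°
n=3: pose=(0,-6,N); sL=30/149, sR=30/157; mL=-6945/23393, mR=6825/23393; mL+mR=-120/23393 → advance -1; mR−mL=13770/23393 → turn +1·90°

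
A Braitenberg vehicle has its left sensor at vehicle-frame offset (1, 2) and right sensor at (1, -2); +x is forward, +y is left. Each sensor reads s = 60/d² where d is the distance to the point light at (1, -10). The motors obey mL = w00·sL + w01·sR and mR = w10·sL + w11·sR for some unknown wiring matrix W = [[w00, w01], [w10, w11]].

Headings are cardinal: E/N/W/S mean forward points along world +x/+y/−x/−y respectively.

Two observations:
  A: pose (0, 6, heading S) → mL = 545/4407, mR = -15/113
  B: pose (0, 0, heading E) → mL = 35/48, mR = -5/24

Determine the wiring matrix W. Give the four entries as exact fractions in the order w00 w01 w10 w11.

-1/2 1 -1/2 0

obs A: pose=(0,6,S) → sL=30/113, sR=10/39, mL=545/4407, mR=-15/113
obs B: pose=(0,0,E) → sL=5/12, sR=15/16, mL=35/48, mR=-5/24
sensor matrix S = [[30/113, 10/39], [5/12, 15/16]]; det S = 15025/105768
solve [mL_A; mL_B] = S·[w00; w01] and [mR_A; mR_B] = S·[w10; w11]:
  w00 = -1/2, w01 = 1, w10 = -1/2, w11 = 0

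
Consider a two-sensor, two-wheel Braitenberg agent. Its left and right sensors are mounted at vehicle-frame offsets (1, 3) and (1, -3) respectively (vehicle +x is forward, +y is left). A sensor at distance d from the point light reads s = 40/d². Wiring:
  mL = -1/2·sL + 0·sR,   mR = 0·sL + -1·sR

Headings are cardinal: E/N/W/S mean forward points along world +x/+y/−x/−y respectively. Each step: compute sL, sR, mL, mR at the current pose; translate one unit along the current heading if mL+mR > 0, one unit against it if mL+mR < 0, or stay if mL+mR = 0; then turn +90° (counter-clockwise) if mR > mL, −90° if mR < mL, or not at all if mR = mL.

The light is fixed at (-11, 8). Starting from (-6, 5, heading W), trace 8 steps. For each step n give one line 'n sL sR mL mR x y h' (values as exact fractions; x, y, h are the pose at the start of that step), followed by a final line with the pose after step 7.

0 10/13 5/2 -5/13 -5/2 -6 5 W
1 40/13 8/17 -20/13 -8/17 -5 5 N
2 20/37 20/13 -10/37 -20/13 -5 4 W
3 8/5 40/109 -4/5 -40/109 -4 4 N
4 2/5 1 -1/5 -1 -4 3 W
5 40/41 40/137 -20/41 -40/137 -3 3 N
6 4/13 20/29 -2/13 -20/29 -3 2 W
7 40/61 40/169 -20/61 -40/169 -2 2 N
final -2 1 W

n=0: pose=(-6,5,W); sL=10/13, sR=5/2; mL=-5/13, mR=-5/2; mL+mR=-75/26 → advance -1; mR−mL=-55/26 → turn -1·90°
n=1: pose=(-5,5,N); sL=40/13, sR=8/17; mL=-20/13, mR=-8/17; mL+mR=-444/221 → advance -1; mR−mL=236/221 → turn +1·90°
n=2: pose=(-5,4,W); sL=20/37, sR=20/13; mL=-10/37, mR=-20/13; mL+mR=-870/481 → advance -1; mR−mL=-610/481 → turn -1·90°
n=3: pose=(-4,4,N); sL=8/5, sR=40/109; mL=-4/5, mR=-40/109; mL+mR=-636/545 → advance -1; mR−mL=236/545 → turn +1·90°
n=4: pose=(-4,3,W); sL=2/5, sR=1; mL=-1/5, mR=-1; mL+mR=-6/5 → advance -1; mR−mL=-4/5 → turn -1·90°
n=5: pose=(-3,3,N); sL=40/41, sR=40/137; mL=-20/41, mR=-40/137; mL+mR=-4380/5617 → advance -1; mR−mL=1100/5617 → turn +1·90°
n=6: pose=(-3,2,W); sL=4/13, sR=20/29; mL=-2/13, mR=-20/29; mL+mR=-318/377 → advance -1; mR−mL=-202/377 → turn -1·90°
n=7: pose=(-2,2,N); sL=40/61, sR=40/169; mL=-20/61, mR=-40/169; mL+mR=-5820/10309 → advance -1; mR−mL=940/10309 → turn +1·90°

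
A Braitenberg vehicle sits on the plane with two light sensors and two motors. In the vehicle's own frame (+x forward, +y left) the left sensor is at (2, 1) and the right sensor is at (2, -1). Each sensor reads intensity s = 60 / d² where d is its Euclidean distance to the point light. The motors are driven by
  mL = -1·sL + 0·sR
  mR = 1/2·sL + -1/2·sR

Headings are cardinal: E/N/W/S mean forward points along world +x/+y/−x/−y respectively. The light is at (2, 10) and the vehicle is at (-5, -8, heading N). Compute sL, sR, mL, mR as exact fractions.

left sensor world pos  = (-6, -6); dL² = 320
right sensor world pos = (-4, -6); dR² = 292
sL = 60/320 = 3/16
sR = 60/292 = 15/73
mL = -1·sL + 0·sR = -3/16
mR = 1/2·sL + -1/2·sR = -21/2336

3/16 15/73 -3/16 -21/2336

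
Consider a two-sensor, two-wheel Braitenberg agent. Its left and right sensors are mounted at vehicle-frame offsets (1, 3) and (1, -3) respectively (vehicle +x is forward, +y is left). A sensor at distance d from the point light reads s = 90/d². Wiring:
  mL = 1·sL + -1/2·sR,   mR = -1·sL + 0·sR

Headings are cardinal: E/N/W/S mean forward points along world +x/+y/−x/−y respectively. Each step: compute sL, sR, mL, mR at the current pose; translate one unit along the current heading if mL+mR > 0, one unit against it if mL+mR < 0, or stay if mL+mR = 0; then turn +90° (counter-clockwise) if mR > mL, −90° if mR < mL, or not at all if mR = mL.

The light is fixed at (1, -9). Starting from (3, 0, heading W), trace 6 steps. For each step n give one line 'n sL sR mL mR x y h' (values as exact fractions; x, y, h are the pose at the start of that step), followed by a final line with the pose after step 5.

n=0: pose=(3,0,W); sL=90/37, sR=18/29; mL=2277/1073, mR=-90/37; mL+mR=-9/29 → advance -1; mR−mL=-4887/1073 → turn -1·90°
n=1: pose=(4,0,N); sL=9/10, sR=45/68; mL=387/680, mR=-9/10; mL+mR=-45/136 → advance -1; mR−mL=-999/680 → turn -1·90°
n=2: pose=(4,-1,E); sL=90/137, sR=90/41; mL=-2475/5617, mR=-90/137; mL+mR=-45/41 → advance -1; mR−mL=-1215/5617 → turn -1·90°
n=3: pose=(3,-1,S); sL=45/37, sR=9/5; mL=117/370, mR=-45/37; mL+mR=-9/10 → advance -1; mR−mL=-567/370 → turn -1·90°
n=4: pose=(3,0,W); sL=90/37, sR=18/29; mL=2277/1073, mR=-90/37; mL+mR=-9/29 → advance -1; mR−mL=-4887/1073 → turn -1·90°
n=5: pose=(4,0,N); sL=9/10, sR=45/68; mL=387/680, mR=-9/10; mL+mR=-45/136 → advance -1; mR−mL=-999/680 → turn -1·90°

0 90/37 18/29 2277/1073 -90/37 3 0 W
1 9/10 45/68 387/680 -9/10 4 0 N
2 90/137 90/41 -2475/5617 -90/137 4 -1 E
3 45/37 9/5 117/370 -45/37 3 -1 S
4 90/37 18/29 2277/1073 -90/37 3 0 W
5 9/10 45/68 387/680 -9/10 4 0 N
final 4 -1 E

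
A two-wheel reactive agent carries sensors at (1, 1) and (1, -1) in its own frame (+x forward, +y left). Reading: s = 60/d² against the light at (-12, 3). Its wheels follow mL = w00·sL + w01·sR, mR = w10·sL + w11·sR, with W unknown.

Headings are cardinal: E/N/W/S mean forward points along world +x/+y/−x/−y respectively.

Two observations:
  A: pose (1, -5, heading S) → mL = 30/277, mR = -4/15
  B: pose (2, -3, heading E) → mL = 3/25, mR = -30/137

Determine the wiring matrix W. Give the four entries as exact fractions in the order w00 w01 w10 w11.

obs A: pose=(1,-5,S) → sL=60/277, sR=4/15, mL=30/277, mR=-4/15
obs B: pose=(2,-3,E) → sL=6/25, sR=30/137, mL=3/25, mR=-30/137
sensor matrix S = [[60/277, 4/15], [6/25, 30/137]]; det S = -78592/4743625
solve [mL_A; mL_B] = S·[w00; w01] and [mR_A; mR_B] = S·[w10; w11]:
  w00 = 1/2, w01 = 0, w10 = 0, w11 = -1

1/2 0 0 -1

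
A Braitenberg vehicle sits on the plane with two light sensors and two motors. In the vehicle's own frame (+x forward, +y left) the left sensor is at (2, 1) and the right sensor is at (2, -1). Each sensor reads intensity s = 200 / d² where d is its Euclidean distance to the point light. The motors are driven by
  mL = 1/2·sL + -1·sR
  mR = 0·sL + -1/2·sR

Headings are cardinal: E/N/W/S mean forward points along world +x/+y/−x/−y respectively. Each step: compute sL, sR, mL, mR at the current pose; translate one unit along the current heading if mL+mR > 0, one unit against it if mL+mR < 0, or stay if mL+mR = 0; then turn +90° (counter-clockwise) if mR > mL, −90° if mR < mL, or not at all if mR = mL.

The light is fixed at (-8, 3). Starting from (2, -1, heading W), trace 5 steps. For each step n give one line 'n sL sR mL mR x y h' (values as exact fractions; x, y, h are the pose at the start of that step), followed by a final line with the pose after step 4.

0 200/89 200/73 -10500/6497 -100/73 2 -1 W
1 10/9 25/17 -140/153 -25/34 3 -1 S
2 200/173 40/37 -3220/6401 -20/37 3 0 E
3 100/73 100/53 -4650/3869 -50/53 2 0 S
4 40/29 200/153 -2740/4437 -100/153 2 1 E
final 1 1 S

n=0: pose=(2,-1,W); sL=200/89, sR=200/73; mL=-10500/6497, mR=-100/73; mL+mR=-19400/6497 → advance -1; mR−mL=1600/6497 → turn +1·90°
n=1: pose=(3,-1,S); sL=10/9, sR=25/17; mL=-140/153, mR=-25/34; mL+mR=-505/306 → advance -1; mR−mL=55/306 → turn +1·90°
n=2: pose=(3,0,E); sL=200/173, sR=40/37; mL=-3220/6401, mR=-20/37; mL+mR=-6680/6401 → advance -1; mR−mL=-240/6401 → turn -1·90°
n=3: pose=(2,0,S); sL=100/73, sR=100/53; mL=-4650/3869, mR=-50/53; mL+mR=-8300/3869 → advance -1; mR−mL=1000/3869 → turn +1·90°
n=4: pose=(2,1,E); sL=40/29, sR=200/153; mL=-2740/4437, mR=-100/153; mL+mR=-1880/1479 → advance -1; mR−mL=-160/4437 → turn -1·90°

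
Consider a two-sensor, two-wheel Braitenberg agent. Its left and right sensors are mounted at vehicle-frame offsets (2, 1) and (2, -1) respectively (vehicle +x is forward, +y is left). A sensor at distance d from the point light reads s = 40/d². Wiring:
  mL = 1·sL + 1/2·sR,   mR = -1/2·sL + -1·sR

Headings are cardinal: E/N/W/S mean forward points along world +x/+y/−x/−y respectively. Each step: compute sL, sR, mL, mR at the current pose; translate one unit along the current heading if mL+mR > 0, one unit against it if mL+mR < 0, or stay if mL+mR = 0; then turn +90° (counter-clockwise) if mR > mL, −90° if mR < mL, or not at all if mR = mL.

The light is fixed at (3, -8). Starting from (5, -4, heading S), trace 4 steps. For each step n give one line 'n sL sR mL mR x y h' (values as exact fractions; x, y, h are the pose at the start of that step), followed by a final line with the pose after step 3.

0 40/13 8 92/13 -124/13 5 -4 S
1 5/2 10/9 55/18 -85/36 5 -3 W
2 40/49 40/53 3100/2597 -3020/2597 4 -3 N
3 20/29 20/17 630/493 -750/493 4 -2 E
final 3 -2 S

n=0: pose=(5,-4,S); sL=40/13, sR=8; mL=92/13, mR=-124/13; mL+mR=-32/13 → advance -1; mR−mL=-216/13 → turn -1·90°
n=1: pose=(5,-3,W); sL=5/2, sR=10/9; mL=55/18, mR=-85/36; mL+mR=25/36 → advance +1; mR−mL=-65/12 → turn -1·90°
n=2: pose=(4,-3,N); sL=40/49, sR=40/53; mL=3100/2597, mR=-3020/2597; mL+mR=80/2597 → advance +1; mR−mL=-6120/2597 → turn -1·90°
n=3: pose=(4,-2,E); sL=20/29, sR=20/17; mL=630/493, mR=-750/493; mL+mR=-120/493 → advance -1; mR−mL=-1380/493 → turn -1·90°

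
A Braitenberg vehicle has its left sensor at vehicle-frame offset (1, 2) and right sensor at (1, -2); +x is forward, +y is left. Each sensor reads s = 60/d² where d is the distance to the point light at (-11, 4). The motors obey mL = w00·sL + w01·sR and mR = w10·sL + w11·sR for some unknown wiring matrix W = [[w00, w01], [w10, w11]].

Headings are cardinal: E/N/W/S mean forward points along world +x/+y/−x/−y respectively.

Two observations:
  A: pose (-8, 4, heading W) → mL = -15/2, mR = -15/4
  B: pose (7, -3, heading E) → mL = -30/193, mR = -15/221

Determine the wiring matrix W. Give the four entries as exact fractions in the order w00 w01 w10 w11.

obs A: pose=(-8,4,W) → sL=15/2, sR=15/2, mL=-15/2, mR=-15/4
obs B: pose=(7,-3,E) → sL=30/193, sR=30/221, mL=-30/193, mR=-15/221
sensor matrix S = [[15/2, 15/2], [30/193, 30/221]]; det S = -6300/42653
solve [mL_A; mL_B] = S·[w00; w01] and [mR_A; mR_B] = S·[w10; w11]:
  w00 = -1, w01 = 0, w10 = 0, w11 = -1/2

-1 0 0 -1/2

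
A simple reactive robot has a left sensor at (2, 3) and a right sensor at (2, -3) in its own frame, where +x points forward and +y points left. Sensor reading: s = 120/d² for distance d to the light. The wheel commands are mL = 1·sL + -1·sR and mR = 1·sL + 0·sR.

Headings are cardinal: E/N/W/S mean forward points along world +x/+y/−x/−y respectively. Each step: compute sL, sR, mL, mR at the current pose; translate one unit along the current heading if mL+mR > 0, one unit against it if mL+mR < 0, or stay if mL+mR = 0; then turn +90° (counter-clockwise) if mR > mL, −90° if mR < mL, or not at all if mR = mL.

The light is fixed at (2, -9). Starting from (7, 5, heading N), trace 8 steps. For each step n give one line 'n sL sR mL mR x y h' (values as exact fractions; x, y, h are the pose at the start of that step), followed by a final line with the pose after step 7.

0 6/13 3/8 9/104 6/13 7 5 N
1 40/51 40/111 800/1887 40/51 7 6 W
2 60/109 12/17 -288/1853 60/109 6 6 S
3 24/65 120/157 -4032/10205 24/65 6 5 E
4 15/32 30/73 135/2336 15/32 5 5 N
5 24/29 24/65 864/1885 24/29 5 6 W
6 60/97 12/17 -144/1649 60/97 4 6 S
7 24/61 120/137 -4032/8357 24/61 4 5 E
final 3 5 N

n=0: pose=(7,5,N); sL=6/13, sR=3/8; mL=9/104, mR=6/13; mL+mR=57/104 → advance +1; mR−mL=3/8 → turn +1·90°
n=1: pose=(7,6,W); sL=40/51, sR=40/111; mL=800/1887, mR=40/51; mL+mR=760/629 → advance +1; mR−mL=40/111 → turn +1·90°
n=2: pose=(6,6,S); sL=60/109, sR=12/17; mL=-288/1853, mR=60/109; mL+mR=732/1853 → advance +1; mR−mL=12/17 → turn +1·90°
n=3: pose=(6,5,E); sL=24/65, sR=120/157; mL=-4032/10205, mR=24/65; mL+mR=-264/10205 → advance -1; mR−mL=120/157 → turn +1·90°
n=4: pose=(5,5,N); sL=15/32, sR=30/73; mL=135/2336, mR=15/32; mL+mR=615/1168 → advance +1; mR−mL=30/73 → turn +1·90°
n=5: pose=(5,6,W); sL=24/29, sR=24/65; mL=864/1885, mR=24/29; mL+mR=2424/1885 → advance +1; mR−mL=24/65 → turn +1·90°
n=6: pose=(4,6,S); sL=60/97, sR=12/17; mL=-144/1649, mR=60/97; mL+mR=876/1649 → advance +1; mR−mL=12/17 → turn +1·90°
n=7: pose=(4,5,E); sL=24/61, sR=120/137; mL=-4032/8357, mR=24/61; mL+mR=-744/8357 → advance -1; mR−mL=120/137 → turn +1·90°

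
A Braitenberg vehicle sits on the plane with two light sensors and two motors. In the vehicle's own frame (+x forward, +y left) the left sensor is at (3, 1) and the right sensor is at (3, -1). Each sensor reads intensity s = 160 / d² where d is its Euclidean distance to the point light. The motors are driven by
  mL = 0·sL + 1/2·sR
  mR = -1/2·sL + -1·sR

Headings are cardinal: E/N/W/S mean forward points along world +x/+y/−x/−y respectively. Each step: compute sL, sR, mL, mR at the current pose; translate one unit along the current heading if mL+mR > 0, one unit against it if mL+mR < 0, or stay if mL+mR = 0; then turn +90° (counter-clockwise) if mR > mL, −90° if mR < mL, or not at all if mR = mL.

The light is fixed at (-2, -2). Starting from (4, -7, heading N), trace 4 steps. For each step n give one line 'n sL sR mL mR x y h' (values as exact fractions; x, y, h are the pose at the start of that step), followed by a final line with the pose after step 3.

n=0: pose=(4,-7,N); sL=160/29, sR=160/53; mL=80/53, mR=-8880/1537; mL+mR=-6560/1537 → advance -1; mR−mL=-11200/1537 → turn -1·90°
n=1: pose=(4,-8,E); sL=80/53, sR=16/13; mL=8/13, mR=-1368/689; mL+mR=-944/689 → advance -1; mR−mL=-1792/689 → turn -1·90°
n=2: pose=(3,-8,S); sL=160/117, sR=160/97; mL=80/97, mR=-26480/11349; mL+mR=-17120/11349 → advance -1; mR−mL=-35840/11349 → turn -1·90°
n=3: pose=(3,-7,W); sL=4, sR=8; mL=4, mR=-10; mL+mR=-6 → advance -1; mR−mL=-14 → turn -1·90°

0 160/29 160/53 80/53 -8880/1537 4 -7 N
1 80/53 16/13 8/13 -1368/689 4 -8 E
2 160/117 160/97 80/97 -26480/11349 3 -8 S
3 4 8 4 -10 3 -7 W
final 4 -7 N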